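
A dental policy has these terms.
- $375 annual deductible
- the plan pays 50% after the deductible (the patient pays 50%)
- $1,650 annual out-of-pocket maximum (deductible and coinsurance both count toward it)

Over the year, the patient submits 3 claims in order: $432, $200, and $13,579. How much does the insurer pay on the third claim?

$12,432.50

Claim 1 — $432: $375 finishes the deductible; $57 goes to coinsurance; patient's 50% is $28.50. Cost to patient: $403.50. OOP to date $403.50. Insurer: $432 − $403.50 = $28.50.
Claim 2 — $200: deductible already satisfied, so patient's share is 50% × $200 = $100. Cost to patient: $100. OOP to date $503.50. Insurer: $200 − $100 = $100.
Claim 3 — $13,579: deductible met; 50% of $13,579 = $6,789.50. Adding that to $503.50 gives $7,293, past the $1,650 cap; patient pays only $1,650 − $503.50 = $1,146.50. Plan pays $13,579 − $1,146.50 = $12,432.50.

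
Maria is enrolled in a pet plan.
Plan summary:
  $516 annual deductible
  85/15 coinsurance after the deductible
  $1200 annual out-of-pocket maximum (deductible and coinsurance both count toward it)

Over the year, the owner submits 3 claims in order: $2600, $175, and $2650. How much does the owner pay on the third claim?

$345.15

Claim 1 ($2600): $516 to deductible, leaving $2084; owner's 15% is $312.60. Owner owes $828.60 (running OOP $828.60).
Claim 2 ($175): 15% coinsurance on $175 = $26.25. Owner pays $26.25; OOP now $854.85.
Claim 3 ($2650): deductible already satisfied, so owner's share is 15% × $2650 = $397.50. OOP would hit $1252.35 > $1200, so the cap limits the owner to $1200 − $854.85 = $345.15.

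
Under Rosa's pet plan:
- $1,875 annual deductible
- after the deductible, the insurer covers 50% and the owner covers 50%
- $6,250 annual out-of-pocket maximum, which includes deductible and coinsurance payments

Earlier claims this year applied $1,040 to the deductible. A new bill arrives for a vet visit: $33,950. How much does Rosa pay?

$1,040 of the $1,875 deductible is already met, leaving $835.
After the $835 deductible portion, $33,950 − $835 = $33,115 is subject to coinsurance.
50% of $33,115 = $16,557.50 falls to the owner.
Owner responsibility before any cap: $835 + $16,557.50 = $17,392.50.
Year-to-date out-of-pocket would reach $1,040 + $17,392.50 = $18,432.50, above the $6,250 maximum, so the owner pays only $6,250 − $1,040 = $5,210.

$5,210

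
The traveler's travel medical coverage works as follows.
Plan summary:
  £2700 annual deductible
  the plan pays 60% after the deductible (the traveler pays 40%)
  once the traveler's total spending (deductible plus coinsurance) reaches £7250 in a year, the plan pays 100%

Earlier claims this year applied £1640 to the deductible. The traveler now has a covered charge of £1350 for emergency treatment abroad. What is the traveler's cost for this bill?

£1176

Deductible still to meet: £2700 − £1640 = £1060.
That leaves £1350 − £1060 = £290 for coinsurance.
Traveler's 40% share of £290 is £116.
So the traveler owes £1060 + £116 = £1176 before any cap.
Total out-of-pocket so far would be £1640 + £1176 = £2816, below the £7250 cap — no reduction.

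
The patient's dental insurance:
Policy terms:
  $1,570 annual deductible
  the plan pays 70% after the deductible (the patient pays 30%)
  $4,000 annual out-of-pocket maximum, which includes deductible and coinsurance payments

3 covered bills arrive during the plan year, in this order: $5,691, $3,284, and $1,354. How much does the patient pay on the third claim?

Bill 1, $5,691: $1,570 to deductible, leaving $4,121; patient's 30% is $1,236.30. Patient pays $2,806.30; OOP now $2,806.30.
Bill 2, $3,284: 30% coinsurance on $3,284 = $985.20. Cost to patient: $985.20. OOP to date $3,791.50.
Bill 3, $1,354: deductible already satisfied, so patient's share is 30% × $1,354 = $406.20. That would push OOP to $4,197.70, over the $4,000 cap, so patient pays $4,000 − $3,791.50 = $208.50.

$208.50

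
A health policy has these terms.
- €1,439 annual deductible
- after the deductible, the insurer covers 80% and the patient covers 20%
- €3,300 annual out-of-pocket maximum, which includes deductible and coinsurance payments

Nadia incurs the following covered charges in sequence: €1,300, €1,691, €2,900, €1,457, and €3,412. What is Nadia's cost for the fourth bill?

€291.40

Claim 1 (€1,300): entire amount goes to the deductible. Patient owes €1,300 (running OOP €1,300).
Claim 2 (€1,691): €139 to deductible, leaving €1,552; coinsurance €1,552 × 20% = €310.40. Cost to patient: €449.40. OOP to date €1,749.40.
Claim 3 (€2,900): deductible already satisfied, so patient's share is 20% × €2,900 = €580. Patient owes €580 (running OOP €2,329.40).
Claim 4 (€1,457): deductible already satisfied, so patient's share is 20% × €1,457 = €291.40. Cost to patient: €291.40. OOP to date €2,620.80.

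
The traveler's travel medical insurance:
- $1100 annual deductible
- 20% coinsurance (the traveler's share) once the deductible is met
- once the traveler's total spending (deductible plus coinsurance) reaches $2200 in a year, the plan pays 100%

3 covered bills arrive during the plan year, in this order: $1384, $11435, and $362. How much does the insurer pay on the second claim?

Bill 1, $1384: $1100 finishes the deductible; $284 goes to coinsurance; coinsurance $284 × 20% = $56.80. Traveler pays $1156.80; OOP now $1156.80. Insurer: $1384 − $1156.80 = $227.20.
Bill 2, $11435: deductible met; 20% of $11435 = $2287. OOP would hit $3443.80 > $2200, so the cap limits the traveler to $2200 − $1156.80 = $1043.20. Insurer: $11435 − $1043.20 = $10391.80.

$10391.80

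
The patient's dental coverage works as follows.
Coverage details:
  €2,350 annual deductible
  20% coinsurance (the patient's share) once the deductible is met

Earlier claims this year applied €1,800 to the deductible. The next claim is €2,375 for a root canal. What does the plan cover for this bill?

€1,800 of the €2,350 deductible is already met, leaving €550.
After the €550 deductible portion, €2,375 − €550 = €1,825 is subject to coinsurance.
Coinsurance: €1,825 × 20% = €365.
That puts the patient's cost at €550 + €365 = €915.
The insurer covers the remainder: €2,375 − €915 = €1,460.

€1,460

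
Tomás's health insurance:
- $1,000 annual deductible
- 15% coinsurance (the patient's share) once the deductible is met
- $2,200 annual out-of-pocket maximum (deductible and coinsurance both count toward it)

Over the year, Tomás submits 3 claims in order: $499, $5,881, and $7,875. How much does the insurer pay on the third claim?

#1 ($499): entire amount goes to the deductible. Patient owes $499 (running OOP $499). Plan pays $499 − $499 = $0.
#2 ($5,881): deductible takes $501, $5,380 remains; 15% of $5,380 = $807. Patient owes $1,308 (running OOP $1,807). Insurer: $5,881 − $1,308 = $4,573.
#3 ($7,875): deductible met; 15% of $7,875 = $1,181.25. That would push OOP to $2,988.25, over the $2,200 cap, so patient pays $2,200 − $1,807 = $393. Plan pays $7,875 − $393 = $7,482.

$7,482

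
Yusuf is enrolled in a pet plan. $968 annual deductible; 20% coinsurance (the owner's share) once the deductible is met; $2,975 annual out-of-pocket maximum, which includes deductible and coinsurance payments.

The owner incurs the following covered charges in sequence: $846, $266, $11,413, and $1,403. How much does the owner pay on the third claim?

Claim 1 — $846: all of it applies to the deductible. Owner pays $846; OOP now $846.
Claim 2 — $266: $122 to deductible, leaving $144; owner's 20% is $28.80. Owner pays $150.80; OOP now $996.80.
Claim 3 — $11,413: deductible already satisfied, so owner's share is 20% × $11,413 = $2,282.60. That would push OOP to $3,279.40, over the $2,975 cap, so owner pays $2,975 − $996.80 = $1,978.20.

$1,978.20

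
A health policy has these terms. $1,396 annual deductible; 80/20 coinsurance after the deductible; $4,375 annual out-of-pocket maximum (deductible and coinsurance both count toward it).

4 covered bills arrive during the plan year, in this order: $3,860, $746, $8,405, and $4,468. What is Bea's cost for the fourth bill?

$656

#1 ($3,860): deductible takes $1,396, $2,464 remains; patient's 20% is $492.80. Patient pays $1,888.80; OOP now $1,888.80.
#2 ($746): deductible already satisfied, so patient's share is 20% × $746 = $149.20. Cost to patient: $149.20. OOP to date $2,038.
#3 ($8,405): 20% coinsurance on $8,405 = $1,681. Patient pays $1,681; OOP now $3,719.
#4 ($4,468): deductible already satisfied, so patient's share is 20% × $4,468 = $893.60. Adding that to $3,719 gives $4,612.60, past the $4,375 cap; patient pays only $4,375 − $3,719 = $656.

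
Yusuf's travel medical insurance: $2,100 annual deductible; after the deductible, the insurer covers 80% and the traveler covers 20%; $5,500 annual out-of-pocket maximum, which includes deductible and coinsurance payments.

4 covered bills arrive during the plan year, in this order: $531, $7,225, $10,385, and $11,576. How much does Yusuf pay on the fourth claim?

$191.80

Claim 1 ($531): entire amount goes to the deductible. Cost to traveler: $531. OOP to date $531.
Claim 2 ($7,225): $1,569 to deductible, leaving $5,656; 20% of $5,656 = $1,131.20. Cost to traveler: $2,700.20. OOP to date $3,231.20.
Claim 3 ($10,385): 20% coinsurance on $10,385 = $2,077. Traveler owes $2,077 (running OOP $5,308.20).
Claim 4 ($11,576): deductible already satisfied, so traveler's share is 20% × $11,576 = $2,315.20. That would push OOP to $7,623.40, over the $5,500 cap, so traveler pays $5,500 − $5,308.20 = $191.80.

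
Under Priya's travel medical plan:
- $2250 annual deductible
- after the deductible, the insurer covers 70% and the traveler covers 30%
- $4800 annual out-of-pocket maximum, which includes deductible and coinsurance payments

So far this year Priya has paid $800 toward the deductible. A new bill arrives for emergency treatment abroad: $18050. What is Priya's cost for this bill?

$4000

$800 of the $2250 deductible is already met, leaving $1450.
After the $1450 deductible portion, $18050 − $1450 = $16600 is subject to coinsurance.
Coinsurance: $16600 × 30% = $4980.
That puts the traveler's cost at $1450 + $4980 = $6430 before any cap.
That would bring total out-of-pocket to $7230, past the $4800 cap. The traveler is capped at $4800 − $800 = $4000 on this claim.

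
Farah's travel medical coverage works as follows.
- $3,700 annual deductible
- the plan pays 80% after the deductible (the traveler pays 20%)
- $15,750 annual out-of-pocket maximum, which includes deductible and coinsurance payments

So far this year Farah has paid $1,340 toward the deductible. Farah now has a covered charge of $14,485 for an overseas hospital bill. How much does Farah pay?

$1,340 of the $3,700 deductible is already met, leaving $2,360.
The remaining $12,125 (= $14,485 − $2,360) moves to coinsurance.
20% of $12,125 = $2,425 falls to the traveler.
Traveler responsibility before any cap: $2,360 + $2,425 = $4,785.
Total out-of-pocket so far would be $1,340 + $4,785 = $6,125, below the $15,750 cap — no reduction.

$4,785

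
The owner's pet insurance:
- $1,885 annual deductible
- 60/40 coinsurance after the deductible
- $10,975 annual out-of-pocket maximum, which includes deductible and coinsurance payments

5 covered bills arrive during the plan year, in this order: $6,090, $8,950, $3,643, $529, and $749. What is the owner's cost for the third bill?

Bill 1, $6,090: deductible takes $1,885, $4,205 remains; coinsurance $4,205 × 40% = $1,682. Owner owes $3,567 (running OOP $3,567).
Bill 2, $8,950: 40% coinsurance on $8,950 = $3,580. Cost to owner: $3,580. OOP to date $7,147.
Bill 3, $3,643: deductible met; 40% of $3,643 = $1,457.20. Cost to owner: $1,457.20. OOP to date $8,604.20.

$1,457.20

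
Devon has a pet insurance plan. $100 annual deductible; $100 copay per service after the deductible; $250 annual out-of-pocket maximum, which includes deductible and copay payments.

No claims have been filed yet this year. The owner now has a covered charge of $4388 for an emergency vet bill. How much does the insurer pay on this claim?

$4188

Deductible not yet touched, so the first $100 of the bill goes to the deductible.
After the $100 deductible portion, $4388 − $100 = $4288 is subject to the copay.
Copay on this service: $100.
So the owner owes $100 + $100 = $200 before any cap.
Cumulative spending $0 + $200 = $200 stays under the $250 maximum.
The insurer covers the remainder: $4388 − $200 = $4188.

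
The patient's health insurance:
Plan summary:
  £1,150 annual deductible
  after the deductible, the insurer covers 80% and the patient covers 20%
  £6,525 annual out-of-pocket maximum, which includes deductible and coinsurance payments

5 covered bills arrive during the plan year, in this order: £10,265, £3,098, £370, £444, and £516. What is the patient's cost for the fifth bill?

Claim 1 (£10,265): £1,150 finishes the deductible; £9,115 goes to coinsurance; coinsurance £9,115 × 20% = £1,823. Cost to patient: £2,973. OOP to date £2,973.
Claim 2 (£3,098): deductible met; 20% of £3,098 = £619.60. Cost to patient: £619.60. OOP to date £3,592.60.
Claim 3 (£370): 20% coinsurance on £370 = £74. Patient owes £74 (running OOP £3,666.60).
Claim 4 (£444): 20% coinsurance on £444 = £88.80. Patient owes £88.80 (running OOP £3,755.40).
Claim 5 (£516): deductible already satisfied, so patient's share is 20% × £516 = £103.20. Patient owes £103.20 (running OOP £3,858.60).

£103.20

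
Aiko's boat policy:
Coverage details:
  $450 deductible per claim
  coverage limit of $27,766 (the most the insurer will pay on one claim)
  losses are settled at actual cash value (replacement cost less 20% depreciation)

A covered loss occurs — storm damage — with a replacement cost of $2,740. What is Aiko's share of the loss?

At 20% depreciation, ACV = $2,740 − $548 = $2,192.
Subtract the deductible: $2,192 − $450 = $1,742.
$1,742 ≤ $27,766, so the limit doesn't bind; insurer pays $1,742.
The owner bears the rest of the original loss: $2,740 − $1,742 = $998.

$998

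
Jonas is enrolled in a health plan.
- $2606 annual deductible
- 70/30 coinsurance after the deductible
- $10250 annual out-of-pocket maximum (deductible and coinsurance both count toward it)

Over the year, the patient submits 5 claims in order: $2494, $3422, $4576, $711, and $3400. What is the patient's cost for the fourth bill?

Claim 1 ($2494): fully absorbed by the deductible. Patient pays $2494; OOP now $2494.
Claim 2 ($3422): $112 to deductible, leaving $3310; coinsurance $3310 × 30% = $993. Patient owes $1105 (running OOP $3599).
Claim 3 ($4576): deductible already satisfied, so patient's share is 30% × $4576 = $1372.80. Cost to patient: $1372.80. OOP to date $4971.80.
Claim 4 ($711): deductible already satisfied, so patient's share is 30% × $711 = $213.30. Cost to patient: $213.30. OOP to date $5185.10.

$213.30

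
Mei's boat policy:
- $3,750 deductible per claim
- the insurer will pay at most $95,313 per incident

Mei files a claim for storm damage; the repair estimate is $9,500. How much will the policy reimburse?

Less the $3,750 deductible: $9,500 − $3,750 = $5,750.
$5,750 is within the $95,313 limit, so the insurer pays $5,750.

$5,750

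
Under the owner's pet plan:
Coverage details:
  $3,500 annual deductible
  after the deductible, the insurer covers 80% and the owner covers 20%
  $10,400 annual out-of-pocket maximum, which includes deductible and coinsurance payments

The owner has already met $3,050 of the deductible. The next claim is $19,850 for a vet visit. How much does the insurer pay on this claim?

$3,050 of the $3,500 deductible is already met, leaving $450.
That leaves $19,850 − $450 = $19,400 for coinsurance.
Owner's 20% share of $19,400 is $3,880.
Owner responsibility before any cap: $450 + $3,880 = $4,330.
Total out-of-pocket so far would be $3,050 + $4,330 = $7,380, below the $10,400 cap — no reduction.
Insurer pays the balance: $19,850 − $4,330 = $15,520.

$15,520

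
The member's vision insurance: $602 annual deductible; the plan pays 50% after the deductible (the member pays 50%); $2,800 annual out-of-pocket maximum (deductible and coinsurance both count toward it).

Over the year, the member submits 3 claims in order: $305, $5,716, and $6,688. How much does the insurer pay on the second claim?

Bill 1, $305: all of it applies to the deductible. Member pays $305; OOP now $305. Insurer: $305 − $305 = $0.
Bill 2, $5,716: $297 to deductible, leaving $5,419; member's 50% is $2,709.50. Claim cost before the cap: $297 + $2,709.50 = $3,006.50. That would push OOP to $3,311.50, over the $2,800 cap, so member pays $2,800 − $305 = $2,495. Plan pays $5,716 − $2,495 = $3,221.

$3,221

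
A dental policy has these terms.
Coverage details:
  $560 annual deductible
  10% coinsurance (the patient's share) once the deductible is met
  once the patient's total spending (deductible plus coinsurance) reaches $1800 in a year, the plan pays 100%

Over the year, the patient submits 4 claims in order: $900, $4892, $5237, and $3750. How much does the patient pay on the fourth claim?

$193.10

Bill 1, $900: $560 finishes the deductible; $340 goes to coinsurance; patient's 10% is $34. Patient owes $594 (running OOP $594).
Bill 2, $4892: deductible already satisfied, so patient's share is 10% × $4892 = $489.20. Cost to patient: $489.20. OOP to date $1083.20.
Bill 3, $5237: deductible met; 10% of $5237 = $523.70. Patient pays $523.70; OOP now $1606.90.
Bill 4, $3750: deductible met; 10% of $3750 = $375. OOP would hit $1981.90 > $1800, so the cap limits the patient to $1800 − $1606.90 = $193.10.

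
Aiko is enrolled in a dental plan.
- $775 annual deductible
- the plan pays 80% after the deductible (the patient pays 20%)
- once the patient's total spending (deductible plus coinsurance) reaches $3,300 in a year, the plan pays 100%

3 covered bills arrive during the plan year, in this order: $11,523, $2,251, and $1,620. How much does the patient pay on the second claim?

$375.40

Claim 1 — $11,523: $775 to deductible, leaving $10,748; patient's 20% is $2,149.60. Patient pays $2,924.60; OOP now $2,924.60.
Claim 2 — $2,251: 20% coinsurance on $2,251 = $450.20. That would push OOP to $3,374.80, over the $3,300 cap, so patient pays $3,300 − $2,924.60 = $375.40.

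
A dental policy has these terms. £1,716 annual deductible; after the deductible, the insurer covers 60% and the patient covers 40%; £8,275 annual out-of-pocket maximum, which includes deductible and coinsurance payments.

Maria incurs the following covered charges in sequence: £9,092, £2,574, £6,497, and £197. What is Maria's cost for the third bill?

£2,579

Bill 1, £9,092: £1,716 finishes the deductible; £7,376 goes to coinsurance; coinsurance £7,376 × 40% = £2,950.40. Cost to patient: £4,666.40. OOP to date £4,666.40.
Bill 2, £2,574: 40% coinsurance on £2,574 = £1,029.60. Patient pays £1,029.60; OOP now £5,696.
Bill 3, £6,497: deductible already satisfied, so patient's share is 40% × £6,497 = £2,598.80. That would push OOP to £8,294.80, over the £8,275 cap, so patient pays £8,275 − £5,696 = £2,579.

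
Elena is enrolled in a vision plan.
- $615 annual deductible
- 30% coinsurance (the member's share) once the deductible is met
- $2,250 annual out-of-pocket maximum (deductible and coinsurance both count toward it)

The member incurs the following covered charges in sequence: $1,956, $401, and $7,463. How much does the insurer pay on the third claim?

Bill 1, $1,956: $615 finishes the deductible; $1,341 goes to coinsurance; 30% of $1,341 = $402.30. Member pays $1,017.30; OOP now $1,017.30. Insurer: $1,956 − $1,017.30 = $938.70.
Bill 2, $401: deductible already satisfied, so member's share is 30% × $401 = $120.30. Cost to member: $120.30. OOP to date $1,137.60. Insurer: $401 − $120.30 = $280.70.
Bill 3, $7,463: deductible met; 30% of $7,463 = $2,238.90. OOP would hit $3,376.50 > $2,250, so the cap limits the member to $2,250 − $1,137.60 = $1,112.40. Insurer: $7,463 − $1,112.40 = $6,350.60.

$6,350.60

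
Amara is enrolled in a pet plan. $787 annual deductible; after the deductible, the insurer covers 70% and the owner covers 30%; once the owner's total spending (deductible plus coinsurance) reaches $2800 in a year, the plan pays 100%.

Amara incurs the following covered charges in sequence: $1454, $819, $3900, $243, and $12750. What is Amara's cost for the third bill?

Bill 1, $1454: $787 to deductible, leaving $667; 30% of $667 = $200.10. Owner owes $987.10 (running OOP $987.10).
Bill 2, $819: deductible met; 30% of $819 = $245.70. Owner owes $245.70 (running OOP $1232.80).
Bill 3, $3900: deductible met; 30% of $3900 = $1170. Owner owes $1170 (running OOP $2402.80).

$1170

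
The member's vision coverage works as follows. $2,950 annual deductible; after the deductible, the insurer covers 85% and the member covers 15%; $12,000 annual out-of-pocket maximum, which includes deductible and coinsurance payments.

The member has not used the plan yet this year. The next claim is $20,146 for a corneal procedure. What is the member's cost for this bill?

The full $2,950 deductible is still open; $2,950 of this bill applies to it.
After the $2,950 deductible portion, $20,146 − $2,950 = $17,196 is subject to coinsurance.
15% of $17,196 = $2,579.40 falls to the member.
So the member owes $2,950 + $2,579.40 = $5,529.40 before any cap.
Year-to-date out-of-pocket becomes $0 + $5,529.40 = $5,529.40, still under the $12,000 maximum, so no cap applies.

$5,529.40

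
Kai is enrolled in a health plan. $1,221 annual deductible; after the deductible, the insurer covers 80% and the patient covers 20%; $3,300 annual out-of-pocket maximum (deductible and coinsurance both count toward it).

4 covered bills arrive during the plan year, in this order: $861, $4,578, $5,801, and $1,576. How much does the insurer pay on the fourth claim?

#1 ($861): all of it applies to the deductible. Patient owes $861 (running OOP $861). Insurer: $861 − $861 = $0.
#2 ($4,578): $360 finishes the deductible; $4,218 goes to coinsurance; coinsurance $4,218 × 20% = $843.60. Patient owes $1,203.60 (running OOP $2,064.60). Plan pays $4,578 − $1,203.60 = $3,374.40.
#3 ($5,801): 20% coinsurance on $5,801 = $1,160.20. Patient owes $1,160.20 (running OOP $3,224.80). Plan pays $5,801 − $1,160.20 = $4,640.80.
#4 ($1,576): deductible already satisfied, so patient's share is 20% × $1,576 = $315.20. OOP would hit $3,540 > $3,300, so the cap limits the patient to $3,300 − $3,224.80 = $75.20. Insurer: $1,576 − $75.20 = $1,500.80.

$1,500.80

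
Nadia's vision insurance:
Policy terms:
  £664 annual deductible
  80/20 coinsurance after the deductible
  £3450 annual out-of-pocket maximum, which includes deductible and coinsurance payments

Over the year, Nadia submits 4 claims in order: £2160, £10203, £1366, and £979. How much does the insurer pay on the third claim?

£1092.80

#1 (£2160): deductible takes £664, £1496 remains; coinsurance £1496 × 20% = £299.20. Member owes £963.20 (running OOP £963.20). Plan pays £2160 − £963.20 = £1196.80.
#2 (£10203): deductible met; 20% of £10203 = £2040.60. Member pays £2040.60; OOP now £3003.80. Insurer: £10203 − £2040.60 = £8162.40.
#3 (£1366): deductible met; 20% of £1366 = £273.20. Member pays £273.20; OOP now £3277. Insurer: £1366 − £273.20 = £1092.80.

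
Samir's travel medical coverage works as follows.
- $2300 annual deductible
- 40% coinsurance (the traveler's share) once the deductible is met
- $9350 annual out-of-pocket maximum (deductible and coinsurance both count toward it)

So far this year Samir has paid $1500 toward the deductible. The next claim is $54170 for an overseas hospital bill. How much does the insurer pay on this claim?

Deductible still to meet: $2300 − $1500 = $800.
After the $800 deductible portion, $54170 − $800 = $53370 is subject to coinsurance.
Traveler's 40% share of $53370 is $21348.
So the traveler owes $800 + $21348 = $22148 before any cap.
Year-to-date out-of-pocket would reach $1500 + $22148 = $23648, above the $9350 maximum, so the traveler pays only $9350 − $1500 = $7850.
The plan picks up $54170 − $7850 = $46320.

$46320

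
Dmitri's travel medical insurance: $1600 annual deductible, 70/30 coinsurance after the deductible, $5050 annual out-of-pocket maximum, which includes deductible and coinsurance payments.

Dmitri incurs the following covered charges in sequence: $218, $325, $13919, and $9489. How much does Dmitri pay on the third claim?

Claim 1 — $218: all of it applies to the deductible. Traveler owes $218 (running OOP $218).
Claim 2 — $325: fully absorbed by the deductible. Traveler owes $325 (running OOP $543).
Claim 3 — $13919: $1057 finishes the deductible; $12862 goes to coinsurance; 30% of $12862 = $3858.60. Together that's $1057 + $3858.60 = $4915.60. Adding that to $543 gives $5458.60, past the $5050 cap; traveler pays only $5050 − $543 = $4507.

$4507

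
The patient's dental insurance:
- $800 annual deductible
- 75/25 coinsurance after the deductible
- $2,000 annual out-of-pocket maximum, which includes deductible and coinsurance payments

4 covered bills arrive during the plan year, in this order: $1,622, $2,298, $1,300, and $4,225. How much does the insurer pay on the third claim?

$975

Claim 1 — $1,622: deductible takes $800, $822 remains; coinsurance $822 × 25% = $205.50. Cost to patient: $1,005.50. OOP to date $1,005.50. Insurer: $1,622 − $1,005.50 = $616.50.
Claim 2 — $2,298: deductible already satisfied, so patient's share is 25% × $2,298 = $574.50. Cost to patient: $574.50. OOP to date $1,580. Insurer: $2,298 − $574.50 = $1,723.50.
Claim 3 — $1,300: deductible met; 25% of $1,300 = $325. Cost to patient: $325. OOP to date $1,905. Insurer: $1,300 − $325 = $975.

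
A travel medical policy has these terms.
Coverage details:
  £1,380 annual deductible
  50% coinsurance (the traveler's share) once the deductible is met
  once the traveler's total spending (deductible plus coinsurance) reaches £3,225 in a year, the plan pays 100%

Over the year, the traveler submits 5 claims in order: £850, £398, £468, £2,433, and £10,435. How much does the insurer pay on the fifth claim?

Claim 1 (£850): entire amount goes to the deductible. Cost to traveler: £850. OOP to date £850. Insurer: £850 − £850 = £0.
Claim 2 (£398): all of it applies to the deductible. Traveler pays £398; OOP now £1,248. Insurer: £398 − £398 = £0.
Claim 3 (£468): £132 to deductible, leaving £336; traveler's 50% is £168. Traveler pays £300; OOP now £1,548. Insurer: £468 − £300 = £168.
Claim 4 (£2,433): 50% coinsurance on £2,433 = £1,216.50. Traveler owes £1,216.50 (running OOP £2,764.50). Plan pays £2,433 − £1,216.50 = £1,216.50.
Claim 5 (£10,435): 50% coinsurance on £10,435 = £5,217.50. That would push OOP to £7,982, over the £3,225 cap, so traveler pays £3,225 − £2,764.50 = £460.50. Plan pays £10,435 − £460.50 = £9,974.50.

£9,974.50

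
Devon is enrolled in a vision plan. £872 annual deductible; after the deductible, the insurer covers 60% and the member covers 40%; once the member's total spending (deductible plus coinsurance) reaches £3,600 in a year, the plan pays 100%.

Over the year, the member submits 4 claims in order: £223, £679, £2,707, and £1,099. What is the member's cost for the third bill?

Claim 1 (£223): all of it applies to the deductible. Member pays £223; OOP now £223.
Claim 2 (£679): £649 finishes the deductible; £30 goes to coinsurance; member's 40% is £12. Member pays £661; OOP now £884.
Claim 3 (£2,707): 40% coinsurance on £2,707 = £1,082.80. Cost to member: £1,082.80. OOP to date £1,966.80.

£1,082.80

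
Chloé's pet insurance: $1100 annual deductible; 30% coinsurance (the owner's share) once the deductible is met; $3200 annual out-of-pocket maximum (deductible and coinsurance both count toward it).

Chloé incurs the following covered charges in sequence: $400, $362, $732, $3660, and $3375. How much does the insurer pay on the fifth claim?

$2491.20

Claim 1 — $400: all of it applies to the deductible. Owner owes $400 (running OOP $400). Insurer: $400 − $400 = $0.
Claim 2 — $362: fully absorbed by the deductible. Cost to owner: $362. OOP to date $762. Plan pays $362 − $362 = $0.
Claim 3 — $732: deductible takes $338, $394 remains; coinsurance $394 × 30% = $118.20. Owner pays $456.20; OOP now $1218.20. Plan pays $732 − $456.20 = $275.80.
Claim 4 — $3660: deductible met; 30% of $3660 = $1098. Owner pays $1098; OOP now $2316.20. Plan pays $3660 − $1098 = $2562.
Claim 5 — $3375: deductible already satisfied, so owner's share is 30% × $3375 = $1012.50. That would push OOP to $3328.70, over the $3200 cap, so owner pays $3200 − $2316.20 = $883.80. Plan pays $3375 − $883.80 = $2491.20.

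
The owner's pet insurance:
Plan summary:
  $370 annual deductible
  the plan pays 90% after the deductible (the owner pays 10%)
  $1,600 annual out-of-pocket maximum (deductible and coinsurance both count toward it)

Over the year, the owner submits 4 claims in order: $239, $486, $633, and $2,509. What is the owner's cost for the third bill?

Claim 1 ($239): fully absorbed by the deductible. Owner pays $239; OOP now $239.
Claim 2 ($486): $131 to deductible, leaving $355; coinsurance $355 × 10% = $35.50. Owner owes $166.50 (running OOP $405.50).
Claim 3 ($633): deductible already satisfied, so owner's share is 10% × $633 = $63.30. Owner owes $63.30 (running OOP $468.80).

$63.30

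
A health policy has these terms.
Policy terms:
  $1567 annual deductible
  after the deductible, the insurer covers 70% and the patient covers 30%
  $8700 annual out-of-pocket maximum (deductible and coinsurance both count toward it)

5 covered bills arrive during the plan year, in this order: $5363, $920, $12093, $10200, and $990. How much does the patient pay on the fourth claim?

$2090.30

Claim 1 — $5363: $1567 to deductible, leaving $3796; patient's 30% is $1138.80. Patient owes $2705.80 (running OOP $2705.80).
Claim 2 — $920: 30% coinsurance on $920 = $276. Cost to patient: $276. OOP to date $2981.80.
Claim 3 — $12093: 30% coinsurance on $12093 = $3627.90. Cost to patient: $3627.90. OOP to date $6609.70.
Claim 4 — $10200: deductible met; 30% of $10200 = $3060. That would push OOP to $9669.70, over the $8700 cap, so patient pays $8700 − $6609.70 = $2090.30.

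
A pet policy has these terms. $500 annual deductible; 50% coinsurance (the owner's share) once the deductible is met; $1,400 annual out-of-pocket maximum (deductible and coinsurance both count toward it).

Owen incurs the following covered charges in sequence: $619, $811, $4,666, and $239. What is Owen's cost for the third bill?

$435

Claim 1 — $619: deductible takes $500, $119 remains; owner's 50% is $59.50. Cost to owner: $559.50. OOP to date $559.50.
Claim 2 — $811: deductible already satisfied, so owner's share is 50% × $811 = $405.50. Owner pays $405.50; OOP now $965.
Claim 3 — $4,666: deductible met; 50% of $4,666 = $2,333. That would push OOP to $3,298, over the $1,400 cap, so owner pays $1,400 − $965 = $435.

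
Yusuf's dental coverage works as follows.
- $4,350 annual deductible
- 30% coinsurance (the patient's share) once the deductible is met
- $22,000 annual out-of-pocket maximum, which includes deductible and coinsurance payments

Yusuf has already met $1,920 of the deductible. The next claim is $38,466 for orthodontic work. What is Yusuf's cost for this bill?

Deductible still to meet: $4,350 − $1,920 = $2,430.
That leaves $38,466 − $2,430 = $36,036 for coinsurance.
Patient's 30% share of $36,036 is $10,810.80.
So the patient owes $2,430 + $10,810.80 = $13,240.80 before any cap.
Total out-of-pocket so far would be $1,920 + $13,240.80 = $15,160.80, below the $22,000 cap — no reduction.

$13,240.80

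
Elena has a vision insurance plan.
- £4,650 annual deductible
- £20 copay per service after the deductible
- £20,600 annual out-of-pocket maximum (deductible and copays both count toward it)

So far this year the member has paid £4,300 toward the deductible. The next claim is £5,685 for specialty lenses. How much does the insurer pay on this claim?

Remaining deductible: £4,650 − £4,300 = £350.
The remaining £5,335 (= £5,685 − £350) moves to the copay.
Copay on this service: £20.
Member responsibility before any cap: £350 + £20 = £370.
Year-to-date out-of-pocket becomes £4,300 + £370 = £4,670, still under the £20,600 maximum, so no cap applies.
Insurer pays the balance: £5,685 − £370 = £5,315.

£5,315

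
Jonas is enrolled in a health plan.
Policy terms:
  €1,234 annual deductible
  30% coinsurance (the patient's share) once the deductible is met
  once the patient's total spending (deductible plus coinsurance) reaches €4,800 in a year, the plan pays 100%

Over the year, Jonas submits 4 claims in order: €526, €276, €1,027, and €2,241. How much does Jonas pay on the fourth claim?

€672.30

Bill 1, €526: all of it applies to the deductible. Patient pays €526; OOP now €526.
Bill 2, €276: fully absorbed by the deductible. Cost to patient: €276. OOP to date €802.
Bill 3, €1,027: €432 to deductible, leaving €595; coinsurance €595 × 30% = €178.50. Patient pays €610.50; OOP now €1,412.50.
Bill 4, €2,241: deductible already satisfied, so patient's share is 30% × €2,241 = €672.30. Cost to patient: €672.30. OOP to date €2,084.80.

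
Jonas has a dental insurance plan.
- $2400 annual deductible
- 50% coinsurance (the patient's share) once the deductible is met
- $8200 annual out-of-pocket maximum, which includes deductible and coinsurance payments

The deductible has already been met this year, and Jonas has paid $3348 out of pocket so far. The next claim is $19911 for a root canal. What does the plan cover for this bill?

$15059

The deductible is already satisfied, so the full bill goes to coinsurance.
50% of $19911 = $9955.50 falls to the patient.
Year-to-date out-of-pocket would reach $3348 + $9955.50 = $13303.50, above the $8200 maximum, so the patient pays only $8200 − $3348 = $4852.
The plan picks up $19911 − $4852 = $15059.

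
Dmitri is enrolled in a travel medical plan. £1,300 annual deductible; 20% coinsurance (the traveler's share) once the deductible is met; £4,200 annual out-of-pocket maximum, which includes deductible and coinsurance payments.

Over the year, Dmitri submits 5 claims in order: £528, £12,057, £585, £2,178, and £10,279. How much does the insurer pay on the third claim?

#1 (£528): entire amount goes to the deductible. Traveler pays £528; OOP now £528. Insurer: £528 − £528 = £0.
#2 (£12,057): £772 finishes the deductible; £11,285 goes to coinsurance; coinsurance £11,285 × 20% = £2,257. Cost to traveler: £3,029. OOP to date £3,557. Plan pays £12,057 − £3,029 = £9,028.
#3 (£585): deductible met; 20% of £585 = £117. Traveler owes £117 (running OOP £3,674). Insurer: £585 − £117 = £468.

£468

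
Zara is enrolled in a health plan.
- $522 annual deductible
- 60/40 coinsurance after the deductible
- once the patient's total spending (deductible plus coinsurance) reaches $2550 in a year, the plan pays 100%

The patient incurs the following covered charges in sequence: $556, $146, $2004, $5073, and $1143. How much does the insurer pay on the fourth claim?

Claim 1 — $556: $522 finishes the deductible; $34 goes to coinsurance; coinsurance $34 × 40% = $13.60. Patient owes $535.60 (running OOP $535.60). Insurer: $556 − $535.60 = $20.40.
Claim 2 — $146: deductible already satisfied, so patient's share is 40% × $146 = $58.40. Patient owes $58.40 (running OOP $594). Plan pays $146 − $58.40 = $87.60.
Claim 3 — $2004: 40% coinsurance on $2004 = $801.60. Patient pays $801.60; OOP now $1395.60. Insurer: $2004 − $801.60 = $1202.40.
Claim 4 — $5073: deductible already satisfied, so patient's share is 40% × $5073 = $2029.20. That would push OOP to $3424.80, over the $2550 cap, so patient pays $2550 − $1395.60 = $1154.40. Plan pays $5073 − $1154.40 = $3918.60.

$3918.60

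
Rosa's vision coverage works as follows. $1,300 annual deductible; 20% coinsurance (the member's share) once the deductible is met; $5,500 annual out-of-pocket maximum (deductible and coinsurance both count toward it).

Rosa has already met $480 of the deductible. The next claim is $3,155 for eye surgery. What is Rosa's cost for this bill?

$480 of the $1,300 deductible is already met, leaving $820.
After the $820 deductible portion, $3,155 − $820 = $2,335 is subject to coinsurance.
20% of $2,335 = $467 falls to the member.
Member responsibility before any cap: $820 + $467 = $1,287.
Year-to-date out-of-pocket becomes $480 + $1,287 = $1,767, still under the $5,500 maximum, so no cap applies.

$1,287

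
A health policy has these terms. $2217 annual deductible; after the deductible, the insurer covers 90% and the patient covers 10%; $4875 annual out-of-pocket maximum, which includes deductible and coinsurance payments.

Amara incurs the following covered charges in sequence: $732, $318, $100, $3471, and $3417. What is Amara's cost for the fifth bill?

Bill 1, $732: all of it applies to the deductible. Patient owes $732 (running OOP $732).
Bill 2, $318: entire amount goes to the deductible. Patient owes $318 (running OOP $1050).
Bill 3, $100: entire amount goes to the deductible. Patient pays $100; OOP now $1150.
Bill 4, $3471: $1067 finishes the deductible; $2404 goes to coinsurance; patient's 10% is $240.40. Patient owes $1307.40 (running OOP $2457.40).
Bill 5, $3417: 10% coinsurance on $3417 = $341.70. Patient owes $341.70 (running OOP $2799.10).

$341.70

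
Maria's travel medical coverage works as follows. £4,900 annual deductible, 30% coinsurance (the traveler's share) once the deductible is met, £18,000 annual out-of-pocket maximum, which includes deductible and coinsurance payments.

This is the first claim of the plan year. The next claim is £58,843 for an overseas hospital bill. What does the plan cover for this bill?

£40,843

Nothing has been paid toward the £4,900 deductible, so the first £4,900 of this charge is applied there.
That leaves £58,843 − £4,900 = £53,943 for coinsurance.
30% of £53,943 = £16,182.90 falls to the traveler.
So the traveler owes £4,900 + £16,182.90 = £21,082.90 before any cap.
Year-to-date out-of-pocket would reach £0 + £21,082.90 = £21,082.90, above the £18,000 maximum, so the traveler pays only £18,000 − £0 = £18,000.
Insurer pays the balance: £58,843 − £18,000 = £40,843.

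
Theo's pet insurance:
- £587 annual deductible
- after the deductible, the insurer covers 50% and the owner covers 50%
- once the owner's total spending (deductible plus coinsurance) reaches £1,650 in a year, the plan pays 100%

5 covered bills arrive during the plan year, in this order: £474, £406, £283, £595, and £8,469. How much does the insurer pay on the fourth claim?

£297.50

#1 (£474): entire amount goes to the deductible. Owner pays £474; OOP now £474. Plan pays £474 − £474 = £0.
#2 (£406): £113 finishes the deductible; £293 goes to coinsurance; owner's 50% is £146.50. Cost to owner: £259.50. OOP to date £733.50. Insurer: £406 − £259.50 = £146.50.
#3 (£283): deductible met; 50% of £283 = £141.50. Owner owes £141.50 (running OOP £875). Insurer: £283 − £141.50 = £141.50.
#4 (£595): deductible already satisfied, so owner's share is 50% × £595 = £297.50. Owner pays £297.50; OOP now £1,172.50. Plan pays £595 − £297.50 = £297.50.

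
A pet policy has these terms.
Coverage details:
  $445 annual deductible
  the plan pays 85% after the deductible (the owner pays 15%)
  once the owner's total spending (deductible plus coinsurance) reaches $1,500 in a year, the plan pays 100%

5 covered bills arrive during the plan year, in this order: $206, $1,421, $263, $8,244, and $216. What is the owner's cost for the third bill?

$39.45

Claim 1 — $206: all of it applies to the deductible. Cost to owner: $206. OOP to date $206.
Claim 2 — $1,421: $239 finishes the deductible; $1,182 goes to coinsurance; 15% of $1,182 = $177.30. Owner owes $416.30 (running OOP $622.30).
Claim 3 — $263: deductible met; 15% of $263 = $39.45. Owner owes $39.45 (running OOP $661.75).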